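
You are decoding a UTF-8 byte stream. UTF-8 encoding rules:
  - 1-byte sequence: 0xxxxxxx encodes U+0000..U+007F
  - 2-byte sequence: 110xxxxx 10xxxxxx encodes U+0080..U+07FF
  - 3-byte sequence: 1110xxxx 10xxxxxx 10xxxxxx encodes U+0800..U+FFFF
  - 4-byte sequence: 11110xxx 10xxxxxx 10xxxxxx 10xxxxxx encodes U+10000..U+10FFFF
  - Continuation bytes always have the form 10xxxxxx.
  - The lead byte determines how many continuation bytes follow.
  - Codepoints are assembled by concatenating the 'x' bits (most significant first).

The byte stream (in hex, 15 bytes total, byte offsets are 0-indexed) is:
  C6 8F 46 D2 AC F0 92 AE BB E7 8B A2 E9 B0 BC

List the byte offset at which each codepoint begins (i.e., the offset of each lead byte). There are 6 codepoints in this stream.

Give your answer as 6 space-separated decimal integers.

Byte[0]=C6: 2-byte lead, need 1 cont bytes. acc=0x6
Byte[1]=8F: continuation. acc=(acc<<6)|0x0F=0x18F
Completed: cp=U+018F (starts at byte 0)
Byte[2]=46: 1-byte ASCII. cp=U+0046
Byte[3]=D2: 2-byte lead, need 1 cont bytes. acc=0x12
Byte[4]=AC: continuation. acc=(acc<<6)|0x2C=0x4AC
Completed: cp=U+04AC (starts at byte 3)
Byte[5]=F0: 4-byte lead, need 3 cont bytes. acc=0x0
Byte[6]=92: continuation. acc=(acc<<6)|0x12=0x12
Byte[7]=AE: continuation. acc=(acc<<6)|0x2E=0x4AE
Byte[8]=BB: continuation. acc=(acc<<6)|0x3B=0x12BBB
Completed: cp=U+12BBB (starts at byte 5)
Byte[9]=E7: 3-byte lead, need 2 cont bytes. acc=0x7
Byte[10]=8B: continuation. acc=(acc<<6)|0x0B=0x1CB
Byte[11]=A2: continuation. acc=(acc<<6)|0x22=0x72E2
Completed: cp=U+72E2 (starts at byte 9)
Byte[12]=E9: 3-byte lead, need 2 cont bytes. acc=0x9
Byte[13]=B0: continuation. acc=(acc<<6)|0x30=0x270
Byte[14]=BC: continuation. acc=(acc<<6)|0x3C=0x9C3C
Completed: cp=U+9C3C (starts at byte 12)

Answer: 0 2 3 5 9 12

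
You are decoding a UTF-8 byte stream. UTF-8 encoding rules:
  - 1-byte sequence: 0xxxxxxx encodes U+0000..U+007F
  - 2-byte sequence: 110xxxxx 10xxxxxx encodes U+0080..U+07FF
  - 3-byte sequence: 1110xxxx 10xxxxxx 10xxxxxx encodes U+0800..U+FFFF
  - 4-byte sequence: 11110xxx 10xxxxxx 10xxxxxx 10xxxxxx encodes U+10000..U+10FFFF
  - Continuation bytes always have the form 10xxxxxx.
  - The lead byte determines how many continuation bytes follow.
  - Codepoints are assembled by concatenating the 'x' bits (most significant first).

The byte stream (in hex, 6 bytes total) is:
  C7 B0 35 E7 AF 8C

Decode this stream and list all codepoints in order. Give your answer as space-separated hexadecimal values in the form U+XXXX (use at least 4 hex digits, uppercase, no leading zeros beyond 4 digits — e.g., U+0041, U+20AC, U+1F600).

Answer: U+01F0 U+0035 U+7BCC

Derivation:
Byte[0]=C7: 2-byte lead, need 1 cont bytes. acc=0x7
Byte[1]=B0: continuation. acc=(acc<<6)|0x30=0x1F0
Completed: cp=U+01F0 (starts at byte 0)
Byte[2]=35: 1-byte ASCII. cp=U+0035
Byte[3]=E7: 3-byte lead, need 2 cont bytes. acc=0x7
Byte[4]=AF: continuation. acc=(acc<<6)|0x2F=0x1EF
Byte[5]=8C: continuation. acc=(acc<<6)|0x0C=0x7BCC
Completed: cp=U+7BCC (starts at byte 3)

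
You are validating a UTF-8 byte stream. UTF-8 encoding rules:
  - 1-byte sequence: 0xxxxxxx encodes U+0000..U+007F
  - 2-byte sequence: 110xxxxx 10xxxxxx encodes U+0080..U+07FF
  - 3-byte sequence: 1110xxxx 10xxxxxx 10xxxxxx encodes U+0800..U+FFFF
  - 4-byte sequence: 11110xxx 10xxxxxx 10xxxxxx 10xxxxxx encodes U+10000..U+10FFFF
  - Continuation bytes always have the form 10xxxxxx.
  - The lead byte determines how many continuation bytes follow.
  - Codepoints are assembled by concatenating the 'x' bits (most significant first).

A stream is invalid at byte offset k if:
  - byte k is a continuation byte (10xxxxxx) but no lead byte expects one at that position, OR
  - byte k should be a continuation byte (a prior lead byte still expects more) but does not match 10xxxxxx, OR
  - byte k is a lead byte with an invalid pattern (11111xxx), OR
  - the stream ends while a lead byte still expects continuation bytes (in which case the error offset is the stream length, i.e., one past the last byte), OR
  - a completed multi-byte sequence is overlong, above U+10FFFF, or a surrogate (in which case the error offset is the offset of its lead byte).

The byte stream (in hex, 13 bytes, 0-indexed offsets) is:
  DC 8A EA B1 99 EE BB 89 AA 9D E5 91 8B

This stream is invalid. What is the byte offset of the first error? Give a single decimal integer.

Byte[0]=DC: 2-byte lead, need 1 cont bytes. acc=0x1C
Byte[1]=8A: continuation. acc=(acc<<6)|0x0A=0x70A
Completed: cp=U+070A (starts at byte 0)
Byte[2]=EA: 3-byte lead, need 2 cont bytes. acc=0xA
Byte[3]=B1: continuation. acc=(acc<<6)|0x31=0x2B1
Byte[4]=99: continuation. acc=(acc<<6)|0x19=0xAC59
Completed: cp=U+AC59 (starts at byte 2)
Byte[5]=EE: 3-byte lead, need 2 cont bytes. acc=0xE
Byte[6]=BB: continuation. acc=(acc<<6)|0x3B=0x3BB
Byte[7]=89: continuation. acc=(acc<<6)|0x09=0xEEC9
Completed: cp=U+EEC9 (starts at byte 5)
Byte[8]=AA: INVALID lead byte (not 0xxx/110x/1110/11110)

Answer: 8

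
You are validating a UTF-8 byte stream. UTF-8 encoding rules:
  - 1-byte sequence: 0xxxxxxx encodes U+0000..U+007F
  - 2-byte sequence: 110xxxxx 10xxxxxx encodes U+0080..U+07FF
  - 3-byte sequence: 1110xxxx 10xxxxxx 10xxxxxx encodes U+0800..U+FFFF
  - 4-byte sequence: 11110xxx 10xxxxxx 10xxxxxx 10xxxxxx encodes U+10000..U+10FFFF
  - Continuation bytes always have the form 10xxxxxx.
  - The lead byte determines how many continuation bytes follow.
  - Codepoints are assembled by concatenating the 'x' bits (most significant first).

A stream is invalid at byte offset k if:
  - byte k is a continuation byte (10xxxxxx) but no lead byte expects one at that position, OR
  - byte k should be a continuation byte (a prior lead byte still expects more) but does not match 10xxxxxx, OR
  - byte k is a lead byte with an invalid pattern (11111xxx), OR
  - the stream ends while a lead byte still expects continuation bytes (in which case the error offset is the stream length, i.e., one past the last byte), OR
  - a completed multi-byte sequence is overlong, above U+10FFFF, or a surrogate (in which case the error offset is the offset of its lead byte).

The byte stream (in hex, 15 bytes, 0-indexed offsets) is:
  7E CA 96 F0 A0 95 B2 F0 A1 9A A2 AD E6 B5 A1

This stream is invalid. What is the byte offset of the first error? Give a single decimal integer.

Byte[0]=7E: 1-byte ASCII. cp=U+007E
Byte[1]=CA: 2-byte lead, need 1 cont bytes. acc=0xA
Byte[2]=96: continuation. acc=(acc<<6)|0x16=0x296
Completed: cp=U+0296 (starts at byte 1)
Byte[3]=F0: 4-byte lead, need 3 cont bytes. acc=0x0
Byte[4]=A0: continuation. acc=(acc<<6)|0x20=0x20
Byte[5]=95: continuation. acc=(acc<<6)|0x15=0x815
Byte[6]=B2: continuation. acc=(acc<<6)|0x32=0x20572
Completed: cp=U+20572 (starts at byte 3)
Byte[7]=F0: 4-byte lead, need 3 cont bytes. acc=0x0
Byte[8]=A1: continuation. acc=(acc<<6)|0x21=0x21
Byte[9]=9A: continuation. acc=(acc<<6)|0x1A=0x85A
Byte[10]=A2: continuation. acc=(acc<<6)|0x22=0x216A2
Completed: cp=U+216A2 (starts at byte 7)
Byte[11]=AD: INVALID lead byte (not 0xxx/110x/1110/11110)

Answer: 11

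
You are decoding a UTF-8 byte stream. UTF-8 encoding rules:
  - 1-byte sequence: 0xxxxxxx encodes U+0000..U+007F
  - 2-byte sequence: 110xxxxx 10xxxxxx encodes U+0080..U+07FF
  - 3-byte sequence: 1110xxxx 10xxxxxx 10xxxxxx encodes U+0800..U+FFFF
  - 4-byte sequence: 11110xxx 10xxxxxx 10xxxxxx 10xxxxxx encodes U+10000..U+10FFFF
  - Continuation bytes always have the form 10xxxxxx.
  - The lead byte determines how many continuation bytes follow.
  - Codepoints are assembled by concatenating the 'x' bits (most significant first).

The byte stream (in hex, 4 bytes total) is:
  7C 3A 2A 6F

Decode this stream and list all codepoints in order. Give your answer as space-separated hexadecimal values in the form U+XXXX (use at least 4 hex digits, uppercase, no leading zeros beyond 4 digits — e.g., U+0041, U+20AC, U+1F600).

Byte[0]=7C: 1-byte ASCII. cp=U+007C
Byte[1]=3A: 1-byte ASCII. cp=U+003A
Byte[2]=2A: 1-byte ASCII. cp=U+002A
Byte[3]=6F: 1-byte ASCII. cp=U+006F

Answer: U+007C U+003A U+002A U+006F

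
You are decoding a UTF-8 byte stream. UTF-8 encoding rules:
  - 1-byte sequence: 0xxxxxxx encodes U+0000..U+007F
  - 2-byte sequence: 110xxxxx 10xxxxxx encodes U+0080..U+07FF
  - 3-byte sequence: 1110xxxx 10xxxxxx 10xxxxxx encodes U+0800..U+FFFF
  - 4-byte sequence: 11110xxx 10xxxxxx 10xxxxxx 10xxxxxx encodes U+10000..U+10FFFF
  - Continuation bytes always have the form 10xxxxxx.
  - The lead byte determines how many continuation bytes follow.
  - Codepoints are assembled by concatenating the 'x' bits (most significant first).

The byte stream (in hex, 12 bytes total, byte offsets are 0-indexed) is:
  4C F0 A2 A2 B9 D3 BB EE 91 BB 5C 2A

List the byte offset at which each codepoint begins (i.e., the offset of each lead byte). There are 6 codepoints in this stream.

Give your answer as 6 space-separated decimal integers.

Byte[0]=4C: 1-byte ASCII. cp=U+004C
Byte[1]=F0: 4-byte lead, need 3 cont bytes. acc=0x0
Byte[2]=A2: continuation. acc=(acc<<6)|0x22=0x22
Byte[3]=A2: continuation. acc=(acc<<6)|0x22=0x8A2
Byte[4]=B9: continuation. acc=(acc<<6)|0x39=0x228B9
Completed: cp=U+228B9 (starts at byte 1)
Byte[5]=D3: 2-byte lead, need 1 cont bytes. acc=0x13
Byte[6]=BB: continuation. acc=(acc<<6)|0x3B=0x4FB
Completed: cp=U+04FB (starts at byte 5)
Byte[7]=EE: 3-byte lead, need 2 cont bytes. acc=0xE
Byte[8]=91: continuation. acc=(acc<<6)|0x11=0x391
Byte[9]=BB: continuation. acc=(acc<<6)|0x3B=0xE47B
Completed: cp=U+E47B (starts at byte 7)
Byte[10]=5C: 1-byte ASCII. cp=U+005C
Byte[11]=2A: 1-byte ASCII. cp=U+002A

Answer: 0 1 5 7 10 11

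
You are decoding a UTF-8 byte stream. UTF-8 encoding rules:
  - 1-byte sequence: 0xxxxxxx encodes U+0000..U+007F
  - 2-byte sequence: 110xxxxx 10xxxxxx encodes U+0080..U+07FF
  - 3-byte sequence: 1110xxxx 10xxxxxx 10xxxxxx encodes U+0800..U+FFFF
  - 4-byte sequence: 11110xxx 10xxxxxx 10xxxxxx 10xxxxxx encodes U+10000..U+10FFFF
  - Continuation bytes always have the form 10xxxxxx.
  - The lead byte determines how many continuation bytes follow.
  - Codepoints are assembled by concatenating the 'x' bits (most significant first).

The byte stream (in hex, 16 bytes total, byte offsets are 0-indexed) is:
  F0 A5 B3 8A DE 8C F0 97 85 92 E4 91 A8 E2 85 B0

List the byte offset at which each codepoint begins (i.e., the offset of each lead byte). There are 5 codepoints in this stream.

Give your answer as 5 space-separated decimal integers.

Answer: 0 4 6 10 13

Derivation:
Byte[0]=F0: 4-byte lead, need 3 cont bytes. acc=0x0
Byte[1]=A5: continuation. acc=(acc<<6)|0x25=0x25
Byte[2]=B3: continuation. acc=(acc<<6)|0x33=0x973
Byte[3]=8A: continuation. acc=(acc<<6)|0x0A=0x25CCA
Completed: cp=U+25CCA (starts at byte 0)
Byte[4]=DE: 2-byte lead, need 1 cont bytes. acc=0x1E
Byte[5]=8C: continuation. acc=(acc<<6)|0x0C=0x78C
Completed: cp=U+078C (starts at byte 4)
Byte[6]=F0: 4-byte lead, need 3 cont bytes. acc=0x0
Byte[7]=97: continuation. acc=(acc<<6)|0x17=0x17
Byte[8]=85: continuation. acc=(acc<<6)|0x05=0x5C5
Byte[9]=92: continuation. acc=(acc<<6)|0x12=0x17152
Completed: cp=U+17152 (starts at byte 6)
Byte[10]=E4: 3-byte lead, need 2 cont bytes. acc=0x4
Byte[11]=91: continuation. acc=(acc<<6)|0x11=0x111
Byte[12]=A8: continuation. acc=(acc<<6)|0x28=0x4468
Completed: cp=U+4468 (starts at byte 10)
Byte[13]=E2: 3-byte lead, need 2 cont bytes. acc=0x2
Byte[14]=85: continuation. acc=(acc<<6)|0x05=0x85
Byte[15]=B0: continuation. acc=(acc<<6)|0x30=0x2170
Completed: cp=U+2170 (starts at byte 13)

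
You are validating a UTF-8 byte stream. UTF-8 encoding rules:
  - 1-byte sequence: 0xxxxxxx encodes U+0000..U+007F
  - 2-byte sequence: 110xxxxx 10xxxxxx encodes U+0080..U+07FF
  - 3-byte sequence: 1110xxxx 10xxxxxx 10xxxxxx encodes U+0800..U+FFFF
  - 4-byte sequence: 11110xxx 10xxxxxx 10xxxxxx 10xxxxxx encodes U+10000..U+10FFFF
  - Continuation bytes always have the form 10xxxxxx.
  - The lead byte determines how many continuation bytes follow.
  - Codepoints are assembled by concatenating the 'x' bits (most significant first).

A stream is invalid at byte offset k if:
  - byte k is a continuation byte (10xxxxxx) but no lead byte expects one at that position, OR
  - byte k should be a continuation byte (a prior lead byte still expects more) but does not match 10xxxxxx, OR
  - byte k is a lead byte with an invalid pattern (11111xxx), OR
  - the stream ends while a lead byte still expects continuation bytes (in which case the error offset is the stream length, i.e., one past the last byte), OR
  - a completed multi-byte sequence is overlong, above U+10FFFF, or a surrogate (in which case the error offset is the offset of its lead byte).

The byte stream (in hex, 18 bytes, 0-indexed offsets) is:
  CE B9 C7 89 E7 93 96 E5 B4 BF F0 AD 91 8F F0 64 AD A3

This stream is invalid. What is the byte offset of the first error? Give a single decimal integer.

Answer: 15

Derivation:
Byte[0]=CE: 2-byte lead, need 1 cont bytes. acc=0xE
Byte[1]=B9: continuation. acc=(acc<<6)|0x39=0x3B9
Completed: cp=U+03B9 (starts at byte 0)
Byte[2]=C7: 2-byte lead, need 1 cont bytes. acc=0x7
Byte[3]=89: continuation. acc=(acc<<6)|0x09=0x1C9
Completed: cp=U+01C9 (starts at byte 2)
Byte[4]=E7: 3-byte lead, need 2 cont bytes. acc=0x7
Byte[5]=93: continuation. acc=(acc<<6)|0x13=0x1D3
Byte[6]=96: continuation. acc=(acc<<6)|0x16=0x74D6
Completed: cp=U+74D6 (starts at byte 4)
Byte[7]=E5: 3-byte lead, need 2 cont bytes. acc=0x5
Byte[8]=B4: continuation. acc=(acc<<6)|0x34=0x174
Byte[9]=BF: continuation. acc=(acc<<6)|0x3F=0x5D3F
Completed: cp=U+5D3F (starts at byte 7)
Byte[10]=F0: 4-byte lead, need 3 cont bytes. acc=0x0
Byte[11]=AD: continuation. acc=(acc<<6)|0x2D=0x2D
Byte[12]=91: continuation. acc=(acc<<6)|0x11=0xB51
Byte[13]=8F: continuation. acc=(acc<<6)|0x0F=0x2D44F
Completed: cp=U+2D44F (starts at byte 10)
Byte[14]=F0: 4-byte lead, need 3 cont bytes. acc=0x0
Byte[15]=64: expected 10xxxxxx continuation. INVALID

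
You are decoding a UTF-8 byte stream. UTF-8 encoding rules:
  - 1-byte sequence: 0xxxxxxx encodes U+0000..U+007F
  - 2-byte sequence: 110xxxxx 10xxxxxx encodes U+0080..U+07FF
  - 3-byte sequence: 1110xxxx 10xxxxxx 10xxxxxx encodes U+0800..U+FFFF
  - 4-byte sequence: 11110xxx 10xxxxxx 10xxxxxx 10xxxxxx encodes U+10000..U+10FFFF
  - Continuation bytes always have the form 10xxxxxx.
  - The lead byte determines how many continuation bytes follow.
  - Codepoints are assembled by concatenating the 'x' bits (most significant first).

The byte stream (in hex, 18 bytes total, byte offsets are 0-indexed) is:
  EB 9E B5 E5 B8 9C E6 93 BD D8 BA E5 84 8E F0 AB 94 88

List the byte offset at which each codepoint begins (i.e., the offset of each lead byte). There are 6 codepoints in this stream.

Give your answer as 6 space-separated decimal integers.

Answer: 0 3 6 9 11 14

Derivation:
Byte[0]=EB: 3-byte lead, need 2 cont bytes. acc=0xB
Byte[1]=9E: continuation. acc=(acc<<6)|0x1E=0x2DE
Byte[2]=B5: continuation. acc=(acc<<6)|0x35=0xB7B5
Completed: cp=U+B7B5 (starts at byte 0)
Byte[3]=E5: 3-byte lead, need 2 cont bytes. acc=0x5
Byte[4]=B8: continuation. acc=(acc<<6)|0x38=0x178
Byte[5]=9C: continuation. acc=(acc<<6)|0x1C=0x5E1C
Completed: cp=U+5E1C (starts at byte 3)
Byte[6]=E6: 3-byte lead, need 2 cont bytes. acc=0x6
Byte[7]=93: continuation. acc=(acc<<6)|0x13=0x193
Byte[8]=BD: continuation. acc=(acc<<6)|0x3D=0x64FD
Completed: cp=U+64FD (starts at byte 6)
Byte[9]=D8: 2-byte lead, need 1 cont bytes. acc=0x18
Byte[10]=BA: continuation. acc=(acc<<6)|0x3A=0x63A
Completed: cp=U+063A (starts at byte 9)
Byte[11]=E5: 3-byte lead, need 2 cont bytes. acc=0x5
Byte[12]=84: continuation. acc=(acc<<6)|0x04=0x144
Byte[13]=8E: continuation. acc=(acc<<6)|0x0E=0x510E
Completed: cp=U+510E (starts at byte 11)
Byte[14]=F0: 4-byte lead, need 3 cont bytes. acc=0x0
Byte[15]=AB: continuation. acc=(acc<<6)|0x2B=0x2B
Byte[16]=94: continuation. acc=(acc<<6)|0x14=0xAD4
Byte[17]=88: continuation. acc=(acc<<6)|0x08=0x2B508
Completed: cp=U+2B508 (starts at byte 14)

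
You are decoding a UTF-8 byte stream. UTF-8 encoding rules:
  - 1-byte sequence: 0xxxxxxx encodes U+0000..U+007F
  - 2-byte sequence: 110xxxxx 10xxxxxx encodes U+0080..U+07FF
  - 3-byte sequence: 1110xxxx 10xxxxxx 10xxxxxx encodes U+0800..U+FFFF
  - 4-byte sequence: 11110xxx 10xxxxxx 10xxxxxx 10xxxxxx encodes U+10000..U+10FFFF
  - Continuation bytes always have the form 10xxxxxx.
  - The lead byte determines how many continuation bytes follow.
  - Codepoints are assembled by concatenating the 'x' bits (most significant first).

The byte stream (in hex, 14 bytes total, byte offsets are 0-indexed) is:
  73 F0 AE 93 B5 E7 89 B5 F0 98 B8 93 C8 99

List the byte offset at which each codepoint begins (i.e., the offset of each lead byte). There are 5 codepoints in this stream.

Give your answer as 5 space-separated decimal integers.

Byte[0]=73: 1-byte ASCII. cp=U+0073
Byte[1]=F0: 4-byte lead, need 3 cont bytes. acc=0x0
Byte[2]=AE: continuation. acc=(acc<<6)|0x2E=0x2E
Byte[3]=93: continuation. acc=(acc<<6)|0x13=0xB93
Byte[4]=B5: continuation. acc=(acc<<6)|0x35=0x2E4F5
Completed: cp=U+2E4F5 (starts at byte 1)
Byte[5]=E7: 3-byte lead, need 2 cont bytes. acc=0x7
Byte[6]=89: continuation. acc=(acc<<6)|0x09=0x1C9
Byte[7]=B5: continuation. acc=(acc<<6)|0x35=0x7275
Completed: cp=U+7275 (starts at byte 5)
Byte[8]=F0: 4-byte lead, need 3 cont bytes. acc=0x0
Byte[9]=98: continuation. acc=(acc<<6)|0x18=0x18
Byte[10]=B8: continuation. acc=(acc<<6)|0x38=0x638
Byte[11]=93: continuation. acc=(acc<<6)|0x13=0x18E13
Completed: cp=U+18E13 (starts at byte 8)
Byte[12]=C8: 2-byte lead, need 1 cont bytes. acc=0x8
Byte[13]=99: continuation. acc=(acc<<6)|0x19=0x219
Completed: cp=U+0219 (starts at byte 12)

Answer: 0 1 5 8 12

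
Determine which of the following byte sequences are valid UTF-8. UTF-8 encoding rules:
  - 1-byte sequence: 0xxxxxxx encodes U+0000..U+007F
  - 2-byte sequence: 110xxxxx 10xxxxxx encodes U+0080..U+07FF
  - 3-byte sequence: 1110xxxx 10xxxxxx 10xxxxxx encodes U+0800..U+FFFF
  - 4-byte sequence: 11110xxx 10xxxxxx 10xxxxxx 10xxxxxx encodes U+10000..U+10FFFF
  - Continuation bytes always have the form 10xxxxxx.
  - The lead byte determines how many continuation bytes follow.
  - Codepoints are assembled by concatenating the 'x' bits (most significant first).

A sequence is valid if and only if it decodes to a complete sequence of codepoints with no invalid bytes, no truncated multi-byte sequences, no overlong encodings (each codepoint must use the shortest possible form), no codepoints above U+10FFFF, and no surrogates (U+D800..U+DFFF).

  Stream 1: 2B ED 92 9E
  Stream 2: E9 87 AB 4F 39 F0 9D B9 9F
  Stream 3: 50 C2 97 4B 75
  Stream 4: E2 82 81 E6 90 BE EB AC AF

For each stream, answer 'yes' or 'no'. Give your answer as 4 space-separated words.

Stream 1: decodes cleanly. VALID
Stream 2: decodes cleanly. VALID
Stream 3: decodes cleanly. VALID
Stream 4: decodes cleanly. VALID

Answer: yes yes yes yes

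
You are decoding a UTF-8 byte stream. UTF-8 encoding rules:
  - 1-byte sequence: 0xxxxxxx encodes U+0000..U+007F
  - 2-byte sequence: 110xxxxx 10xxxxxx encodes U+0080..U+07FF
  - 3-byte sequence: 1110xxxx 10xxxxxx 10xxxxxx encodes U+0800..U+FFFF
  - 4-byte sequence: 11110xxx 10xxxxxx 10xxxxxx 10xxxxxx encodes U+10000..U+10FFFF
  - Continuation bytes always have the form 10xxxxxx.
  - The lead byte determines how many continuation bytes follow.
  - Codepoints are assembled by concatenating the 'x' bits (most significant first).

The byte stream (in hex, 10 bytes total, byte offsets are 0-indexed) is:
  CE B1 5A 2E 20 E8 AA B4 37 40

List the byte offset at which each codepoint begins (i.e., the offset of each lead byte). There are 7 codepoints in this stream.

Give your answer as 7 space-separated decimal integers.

Byte[0]=CE: 2-byte lead, need 1 cont bytes. acc=0xE
Byte[1]=B1: continuation. acc=(acc<<6)|0x31=0x3B1
Completed: cp=U+03B1 (starts at byte 0)
Byte[2]=5A: 1-byte ASCII. cp=U+005A
Byte[3]=2E: 1-byte ASCII. cp=U+002E
Byte[4]=20: 1-byte ASCII. cp=U+0020
Byte[5]=E8: 3-byte lead, need 2 cont bytes. acc=0x8
Byte[6]=AA: continuation. acc=(acc<<6)|0x2A=0x22A
Byte[7]=B4: continuation. acc=(acc<<6)|0x34=0x8AB4
Completed: cp=U+8AB4 (starts at byte 5)
Byte[8]=37: 1-byte ASCII. cp=U+0037
Byte[9]=40: 1-byte ASCII. cp=U+0040

Answer: 0 2 3 4 5 8 9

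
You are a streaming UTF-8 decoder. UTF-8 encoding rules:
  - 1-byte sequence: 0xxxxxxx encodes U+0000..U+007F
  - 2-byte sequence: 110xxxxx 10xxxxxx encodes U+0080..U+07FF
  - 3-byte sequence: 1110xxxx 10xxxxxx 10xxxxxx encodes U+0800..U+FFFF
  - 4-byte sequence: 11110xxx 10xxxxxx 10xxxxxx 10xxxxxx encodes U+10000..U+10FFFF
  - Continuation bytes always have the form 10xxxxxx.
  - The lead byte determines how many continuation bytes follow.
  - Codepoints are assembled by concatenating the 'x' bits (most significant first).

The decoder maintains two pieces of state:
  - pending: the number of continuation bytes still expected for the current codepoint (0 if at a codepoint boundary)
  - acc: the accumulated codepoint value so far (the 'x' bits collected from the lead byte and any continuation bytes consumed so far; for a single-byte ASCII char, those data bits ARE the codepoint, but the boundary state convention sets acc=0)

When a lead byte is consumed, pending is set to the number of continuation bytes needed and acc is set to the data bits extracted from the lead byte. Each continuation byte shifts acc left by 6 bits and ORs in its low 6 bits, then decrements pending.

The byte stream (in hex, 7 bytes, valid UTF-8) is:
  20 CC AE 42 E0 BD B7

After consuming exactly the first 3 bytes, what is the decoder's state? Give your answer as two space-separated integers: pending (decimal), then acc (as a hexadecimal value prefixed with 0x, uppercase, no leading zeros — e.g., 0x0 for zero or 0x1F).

Answer: 0 0x32E

Derivation:
Byte[0]=20: 1-byte. pending=0, acc=0x0
Byte[1]=CC: 2-byte lead. pending=1, acc=0xC
Byte[2]=AE: continuation. acc=(acc<<6)|0x2E=0x32E, pending=0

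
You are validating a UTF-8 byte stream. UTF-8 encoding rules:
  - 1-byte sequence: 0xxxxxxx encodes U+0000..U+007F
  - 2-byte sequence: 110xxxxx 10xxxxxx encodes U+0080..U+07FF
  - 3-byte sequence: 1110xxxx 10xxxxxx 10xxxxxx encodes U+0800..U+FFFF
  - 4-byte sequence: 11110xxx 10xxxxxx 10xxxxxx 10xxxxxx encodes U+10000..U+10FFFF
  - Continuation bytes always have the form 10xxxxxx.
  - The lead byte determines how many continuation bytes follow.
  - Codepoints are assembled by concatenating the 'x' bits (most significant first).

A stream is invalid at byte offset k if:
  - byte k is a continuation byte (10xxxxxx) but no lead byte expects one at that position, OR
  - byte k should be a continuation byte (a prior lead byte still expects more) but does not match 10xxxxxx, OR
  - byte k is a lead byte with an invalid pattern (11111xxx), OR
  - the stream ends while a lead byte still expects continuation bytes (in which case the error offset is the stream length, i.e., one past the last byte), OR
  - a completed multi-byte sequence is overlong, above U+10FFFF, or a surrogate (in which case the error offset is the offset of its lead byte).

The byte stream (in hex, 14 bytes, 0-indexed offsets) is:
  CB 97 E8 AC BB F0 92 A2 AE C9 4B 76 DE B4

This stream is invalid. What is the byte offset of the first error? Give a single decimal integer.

Byte[0]=CB: 2-byte lead, need 1 cont bytes. acc=0xB
Byte[1]=97: continuation. acc=(acc<<6)|0x17=0x2D7
Completed: cp=U+02D7 (starts at byte 0)
Byte[2]=E8: 3-byte lead, need 2 cont bytes. acc=0x8
Byte[3]=AC: continuation. acc=(acc<<6)|0x2C=0x22C
Byte[4]=BB: continuation. acc=(acc<<6)|0x3B=0x8B3B
Completed: cp=U+8B3B (starts at byte 2)
Byte[5]=F0: 4-byte lead, need 3 cont bytes. acc=0x0
Byte[6]=92: continuation. acc=(acc<<6)|0x12=0x12
Byte[7]=A2: continuation. acc=(acc<<6)|0x22=0x4A2
Byte[8]=AE: continuation. acc=(acc<<6)|0x2E=0x128AE
Completed: cp=U+128AE (starts at byte 5)
Byte[9]=C9: 2-byte lead, need 1 cont bytes. acc=0x9
Byte[10]=4B: expected 10xxxxxx continuation. INVALID

Answer: 10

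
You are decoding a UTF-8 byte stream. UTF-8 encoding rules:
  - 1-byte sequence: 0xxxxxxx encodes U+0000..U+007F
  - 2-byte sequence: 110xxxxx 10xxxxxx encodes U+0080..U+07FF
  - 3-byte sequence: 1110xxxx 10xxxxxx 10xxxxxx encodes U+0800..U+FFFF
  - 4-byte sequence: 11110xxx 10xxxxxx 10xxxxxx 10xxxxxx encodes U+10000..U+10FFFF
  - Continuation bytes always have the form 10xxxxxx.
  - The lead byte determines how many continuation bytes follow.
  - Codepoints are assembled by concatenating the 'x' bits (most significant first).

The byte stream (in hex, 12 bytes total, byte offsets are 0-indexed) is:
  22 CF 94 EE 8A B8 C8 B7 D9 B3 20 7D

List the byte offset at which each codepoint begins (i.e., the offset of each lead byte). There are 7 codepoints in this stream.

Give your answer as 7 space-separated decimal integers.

Answer: 0 1 3 6 8 10 11

Derivation:
Byte[0]=22: 1-byte ASCII. cp=U+0022
Byte[1]=CF: 2-byte lead, need 1 cont bytes. acc=0xF
Byte[2]=94: continuation. acc=(acc<<6)|0x14=0x3D4
Completed: cp=U+03D4 (starts at byte 1)
Byte[3]=EE: 3-byte lead, need 2 cont bytes. acc=0xE
Byte[4]=8A: continuation. acc=(acc<<6)|0x0A=0x38A
Byte[5]=B8: continuation. acc=(acc<<6)|0x38=0xE2B8
Completed: cp=U+E2B8 (starts at byte 3)
Byte[6]=C8: 2-byte lead, need 1 cont bytes. acc=0x8
Byte[7]=B7: continuation. acc=(acc<<6)|0x37=0x237
Completed: cp=U+0237 (starts at byte 6)
Byte[8]=D9: 2-byte lead, need 1 cont bytes. acc=0x19
Byte[9]=B3: continuation. acc=(acc<<6)|0x33=0x673
Completed: cp=U+0673 (starts at byte 8)
Byte[10]=20: 1-byte ASCII. cp=U+0020
Byte[11]=7D: 1-byte ASCII. cp=U+007D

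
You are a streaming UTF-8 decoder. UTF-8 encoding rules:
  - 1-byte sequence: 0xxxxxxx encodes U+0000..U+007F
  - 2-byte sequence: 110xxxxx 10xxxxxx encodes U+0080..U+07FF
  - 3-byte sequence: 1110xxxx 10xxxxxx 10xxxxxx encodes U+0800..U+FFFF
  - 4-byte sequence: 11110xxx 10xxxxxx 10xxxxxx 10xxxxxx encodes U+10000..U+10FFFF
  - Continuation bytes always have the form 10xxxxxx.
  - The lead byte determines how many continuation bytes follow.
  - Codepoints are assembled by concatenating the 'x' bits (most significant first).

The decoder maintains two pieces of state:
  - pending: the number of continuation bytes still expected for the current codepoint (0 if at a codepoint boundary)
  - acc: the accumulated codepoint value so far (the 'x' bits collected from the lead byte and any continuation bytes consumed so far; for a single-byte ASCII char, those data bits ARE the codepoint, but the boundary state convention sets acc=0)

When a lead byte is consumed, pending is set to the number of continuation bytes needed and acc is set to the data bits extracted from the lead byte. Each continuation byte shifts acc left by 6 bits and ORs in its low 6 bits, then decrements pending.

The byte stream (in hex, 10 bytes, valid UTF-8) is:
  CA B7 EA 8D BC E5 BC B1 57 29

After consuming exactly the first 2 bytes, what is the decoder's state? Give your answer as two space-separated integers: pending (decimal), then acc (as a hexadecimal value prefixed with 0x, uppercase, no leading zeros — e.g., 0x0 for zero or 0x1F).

Byte[0]=CA: 2-byte lead. pending=1, acc=0xA
Byte[1]=B7: continuation. acc=(acc<<6)|0x37=0x2B7, pending=0

Answer: 0 0x2B7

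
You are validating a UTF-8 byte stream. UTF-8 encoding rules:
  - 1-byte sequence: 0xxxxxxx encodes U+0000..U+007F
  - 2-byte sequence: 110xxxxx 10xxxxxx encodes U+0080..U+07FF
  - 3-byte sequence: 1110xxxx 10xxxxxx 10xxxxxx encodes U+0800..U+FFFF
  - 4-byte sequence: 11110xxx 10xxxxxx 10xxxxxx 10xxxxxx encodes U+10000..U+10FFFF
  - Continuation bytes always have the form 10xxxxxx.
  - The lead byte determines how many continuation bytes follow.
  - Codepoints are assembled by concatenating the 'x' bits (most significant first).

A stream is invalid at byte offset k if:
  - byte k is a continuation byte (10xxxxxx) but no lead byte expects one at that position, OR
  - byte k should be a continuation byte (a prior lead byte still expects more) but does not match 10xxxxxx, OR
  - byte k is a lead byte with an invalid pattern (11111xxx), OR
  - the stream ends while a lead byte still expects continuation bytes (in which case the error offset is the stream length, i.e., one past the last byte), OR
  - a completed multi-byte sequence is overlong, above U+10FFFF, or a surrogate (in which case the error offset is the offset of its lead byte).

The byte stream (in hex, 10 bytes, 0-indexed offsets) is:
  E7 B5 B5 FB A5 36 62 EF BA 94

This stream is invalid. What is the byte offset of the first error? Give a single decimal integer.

Byte[0]=E7: 3-byte lead, need 2 cont bytes. acc=0x7
Byte[1]=B5: continuation. acc=(acc<<6)|0x35=0x1F5
Byte[2]=B5: continuation. acc=(acc<<6)|0x35=0x7D75
Completed: cp=U+7D75 (starts at byte 0)
Byte[3]=FB: INVALID lead byte (not 0xxx/110x/1110/11110)

Answer: 3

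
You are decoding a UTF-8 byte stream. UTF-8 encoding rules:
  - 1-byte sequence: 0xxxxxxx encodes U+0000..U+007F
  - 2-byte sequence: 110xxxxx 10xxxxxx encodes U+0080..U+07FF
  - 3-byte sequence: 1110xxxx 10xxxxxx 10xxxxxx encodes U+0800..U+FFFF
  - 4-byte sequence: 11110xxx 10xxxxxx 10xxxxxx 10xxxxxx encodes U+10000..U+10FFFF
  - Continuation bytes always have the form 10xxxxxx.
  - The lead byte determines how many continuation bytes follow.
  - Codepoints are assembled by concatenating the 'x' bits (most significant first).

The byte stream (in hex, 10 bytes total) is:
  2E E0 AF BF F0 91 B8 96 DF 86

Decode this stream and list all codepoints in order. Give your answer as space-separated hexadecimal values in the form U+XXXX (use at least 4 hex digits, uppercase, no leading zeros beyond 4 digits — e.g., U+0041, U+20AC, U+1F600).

Answer: U+002E U+0BFF U+11E16 U+07C6

Derivation:
Byte[0]=2E: 1-byte ASCII. cp=U+002E
Byte[1]=E0: 3-byte lead, need 2 cont bytes. acc=0x0
Byte[2]=AF: continuation. acc=(acc<<6)|0x2F=0x2F
Byte[3]=BF: continuation. acc=(acc<<6)|0x3F=0xBFF
Completed: cp=U+0BFF (starts at byte 1)
Byte[4]=F0: 4-byte lead, need 3 cont bytes. acc=0x0
Byte[5]=91: continuation. acc=(acc<<6)|0x11=0x11
Byte[6]=B8: continuation. acc=(acc<<6)|0x38=0x478
Byte[7]=96: continuation. acc=(acc<<6)|0x16=0x11E16
Completed: cp=U+11E16 (starts at byte 4)
Byte[8]=DF: 2-byte lead, need 1 cont bytes. acc=0x1F
Byte[9]=86: continuation. acc=(acc<<6)|0x06=0x7C6
Completed: cp=U+07C6 (starts at byte 8)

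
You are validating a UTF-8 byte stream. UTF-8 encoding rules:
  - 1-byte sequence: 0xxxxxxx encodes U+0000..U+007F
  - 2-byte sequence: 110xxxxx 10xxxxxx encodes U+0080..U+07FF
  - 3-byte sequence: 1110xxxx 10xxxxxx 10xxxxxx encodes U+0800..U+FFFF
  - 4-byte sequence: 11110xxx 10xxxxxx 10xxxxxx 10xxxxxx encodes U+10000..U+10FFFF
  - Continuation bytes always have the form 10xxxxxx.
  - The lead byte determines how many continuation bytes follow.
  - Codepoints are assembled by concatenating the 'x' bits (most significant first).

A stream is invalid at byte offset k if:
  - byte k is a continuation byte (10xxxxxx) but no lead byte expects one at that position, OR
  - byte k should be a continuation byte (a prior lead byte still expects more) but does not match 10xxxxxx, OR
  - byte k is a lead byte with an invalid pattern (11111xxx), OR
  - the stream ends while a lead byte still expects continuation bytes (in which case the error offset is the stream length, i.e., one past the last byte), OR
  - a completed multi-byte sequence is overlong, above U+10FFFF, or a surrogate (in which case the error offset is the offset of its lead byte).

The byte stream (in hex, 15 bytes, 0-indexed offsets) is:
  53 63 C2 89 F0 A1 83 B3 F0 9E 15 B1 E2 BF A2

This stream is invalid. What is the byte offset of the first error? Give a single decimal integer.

Byte[0]=53: 1-byte ASCII. cp=U+0053
Byte[1]=63: 1-byte ASCII. cp=U+0063
Byte[2]=C2: 2-byte lead, need 1 cont bytes. acc=0x2
Byte[3]=89: continuation. acc=(acc<<6)|0x09=0x89
Completed: cp=U+0089 (starts at byte 2)
Byte[4]=F0: 4-byte lead, need 3 cont bytes. acc=0x0
Byte[5]=A1: continuation. acc=(acc<<6)|0x21=0x21
Byte[6]=83: continuation. acc=(acc<<6)|0x03=0x843
Byte[7]=B3: continuation. acc=(acc<<6)|0x33=0x210F3
Completed: cp=U+210F3 (starts at byte 4)
Byte[8]=F0: 4-byte lead, need 3 cont bytes. acc=0x0
Byte[9]=9E: continuation. acc=(acc<<6)|0x1E=0x1E
Byte[10]=15: expected 10xxxxxx continuation. INVALID

Answer: 10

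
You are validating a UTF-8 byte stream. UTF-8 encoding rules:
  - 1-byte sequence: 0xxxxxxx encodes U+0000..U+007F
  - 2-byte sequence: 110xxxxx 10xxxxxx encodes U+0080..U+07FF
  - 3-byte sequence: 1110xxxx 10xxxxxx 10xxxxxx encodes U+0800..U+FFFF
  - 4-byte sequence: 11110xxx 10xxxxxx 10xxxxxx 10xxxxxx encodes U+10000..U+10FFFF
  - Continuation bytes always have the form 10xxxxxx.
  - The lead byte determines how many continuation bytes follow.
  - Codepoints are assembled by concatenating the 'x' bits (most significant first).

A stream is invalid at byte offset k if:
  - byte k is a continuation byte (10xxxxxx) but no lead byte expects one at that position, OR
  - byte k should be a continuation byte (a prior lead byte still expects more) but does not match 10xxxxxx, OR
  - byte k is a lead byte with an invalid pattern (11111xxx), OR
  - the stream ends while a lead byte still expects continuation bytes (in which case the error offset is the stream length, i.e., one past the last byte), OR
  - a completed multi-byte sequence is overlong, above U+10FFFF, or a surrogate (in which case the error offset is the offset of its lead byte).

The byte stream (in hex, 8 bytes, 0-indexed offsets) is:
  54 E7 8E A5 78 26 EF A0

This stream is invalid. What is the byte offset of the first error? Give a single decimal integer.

Byte[0]=54: 1-byte ASCII. cp=U+0054
Byte[1]=E7: 3-byte lead, need 2 cont bytes. acc=0x7
Byte[2]=8E: continuation. acc=(acc<<6)|0x0E=0x1CE
Byte[3]=A5: continuation. acc=(acc<<6)|0x25=0x73A5
Completed: cp=U+73A5 (starts at byte 1)
Byte[4]=78: 1-byte ASCII. cp=U+0078
Byte[5]=26: 1-byte ASCII. cp=U+0026
Byte[6]=EF: 3-byte lead, need 2 cont bytes. acc=0xF
Byte[7]=A0: continuation. acc=(acc<<6)|0x20=0x3E0
Byte[8]: stream ended, expected continuation. INVALID

Answer: 8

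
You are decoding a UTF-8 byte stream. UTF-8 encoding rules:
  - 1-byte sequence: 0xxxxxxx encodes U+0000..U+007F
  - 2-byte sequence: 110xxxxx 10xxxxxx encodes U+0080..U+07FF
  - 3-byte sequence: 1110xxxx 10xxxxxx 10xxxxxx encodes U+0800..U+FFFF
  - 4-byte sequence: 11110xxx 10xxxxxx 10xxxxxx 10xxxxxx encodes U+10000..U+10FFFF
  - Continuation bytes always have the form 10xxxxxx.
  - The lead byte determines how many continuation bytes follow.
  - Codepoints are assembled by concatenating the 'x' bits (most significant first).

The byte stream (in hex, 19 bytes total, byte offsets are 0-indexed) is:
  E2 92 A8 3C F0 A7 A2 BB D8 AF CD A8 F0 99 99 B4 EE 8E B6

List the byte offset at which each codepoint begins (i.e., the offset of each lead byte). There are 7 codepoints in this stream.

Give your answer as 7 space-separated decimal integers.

Byte[0]=E2: 3-byte lead, need 2 cont bytes. acc=0x2
Byte[1]=92: continuation. acc=(acc<<6)|0x12=0x92
Byte[2]=A8: continuation. acc=(acc<<6)|0x28=0x24A8
Completed: cp=U+24A8 (starts at byte 0)
Byte[3]=3C: 1-byte ASCII. cp=U+003C
Byte[4]=F0: 4-byte lead, need 3 cont bytes. acc=0x0
Byte[5]=A7: continuation. acc=(acc<<6)|0x27=0x27
Byte[6]=A2: continuation. acc=(acc<<6)|0x22=0x9E2
Byte[7]=BB: continuation. acc=(acc<<6)|0x3B=0x278BB
Completed: cp=U+278BB (starts at byte 4)
Byte[8]=D8: 2-byte lead, need 1 cont bytes. acc=0x18
Byte[9]=AF: continuation. acc=(acc<<6)|0x2F=0x62F
Completed: cp=U+062F (starts at byte 8)
Byte[10]=CD: 2-byte lead, need 1 cont bytes. acc=0xD
Byte[11]=A8: continuation. acc=(acc<<6)|0x28=0x368
Completed: cp=U+0368 (starts at byte 10)
Byte[12]=F0: 4-byte lead, need 3 cont bytes. acc=0x0
Byte[13]=99: continuation. acc=(acc<<6)|0x19=0x19
Byte[14]=99: continuation. acc=(acc<<6)|0x19=0x659
Byte[15]=B4: continuation. acc=(acc<<6)|0x34=0x19674
Completed: cp=U+19674 (starts at byte 12)
Byte[16]=EE: 3-byte lead, need 2 cont bytes. acc=0xE
Byte[17]=8E: continuation. acc=(acc<<6)|0x0E=0x38E
Byte[18]=B6: continuation. acc=(acc<<6)|0x36=0xE3B6
Completed: cp=U+E3B6 (starts at byte 16)

Answer: 0 3 4 8 10 12 16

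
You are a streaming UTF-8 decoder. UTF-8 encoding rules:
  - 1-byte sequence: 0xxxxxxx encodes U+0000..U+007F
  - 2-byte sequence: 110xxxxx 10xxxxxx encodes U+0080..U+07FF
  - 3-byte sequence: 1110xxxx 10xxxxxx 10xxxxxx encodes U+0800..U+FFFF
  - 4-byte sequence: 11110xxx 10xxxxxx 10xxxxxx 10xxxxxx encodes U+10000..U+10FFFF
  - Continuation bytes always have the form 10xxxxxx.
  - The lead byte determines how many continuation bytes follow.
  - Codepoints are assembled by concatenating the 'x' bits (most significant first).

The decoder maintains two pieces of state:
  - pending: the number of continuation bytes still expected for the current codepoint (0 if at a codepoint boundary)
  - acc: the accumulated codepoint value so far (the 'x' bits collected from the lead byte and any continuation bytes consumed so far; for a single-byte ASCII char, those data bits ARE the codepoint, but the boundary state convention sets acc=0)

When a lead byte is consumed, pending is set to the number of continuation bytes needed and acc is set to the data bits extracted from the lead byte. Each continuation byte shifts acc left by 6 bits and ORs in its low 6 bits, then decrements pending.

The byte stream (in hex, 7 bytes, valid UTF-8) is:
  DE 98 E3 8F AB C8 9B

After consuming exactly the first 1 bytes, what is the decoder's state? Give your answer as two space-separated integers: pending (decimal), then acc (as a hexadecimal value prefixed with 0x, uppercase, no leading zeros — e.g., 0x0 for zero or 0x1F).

Byte[0]=DE: 2-byte lead. pending=1, acc=0x1E

Answer: 1 0x1E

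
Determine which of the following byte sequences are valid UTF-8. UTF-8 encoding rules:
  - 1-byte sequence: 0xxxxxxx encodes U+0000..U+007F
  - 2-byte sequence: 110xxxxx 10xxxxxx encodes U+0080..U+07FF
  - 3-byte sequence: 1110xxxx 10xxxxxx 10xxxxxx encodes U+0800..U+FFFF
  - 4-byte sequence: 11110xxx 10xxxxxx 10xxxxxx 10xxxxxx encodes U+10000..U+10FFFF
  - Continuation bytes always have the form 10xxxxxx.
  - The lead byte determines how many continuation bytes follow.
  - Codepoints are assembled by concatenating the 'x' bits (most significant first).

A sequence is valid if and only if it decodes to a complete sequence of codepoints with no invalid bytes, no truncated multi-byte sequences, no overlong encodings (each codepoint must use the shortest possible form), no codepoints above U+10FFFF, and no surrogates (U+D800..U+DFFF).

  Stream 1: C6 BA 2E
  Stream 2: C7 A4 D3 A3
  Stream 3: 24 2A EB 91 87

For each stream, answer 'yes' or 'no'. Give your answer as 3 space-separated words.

Answer: yes yes yes

Derivation:
Stream 1: decodes cleanly. VALID
Stream 2: decodes cleanly. VALID
Stream 3: decodes cleanly. VALID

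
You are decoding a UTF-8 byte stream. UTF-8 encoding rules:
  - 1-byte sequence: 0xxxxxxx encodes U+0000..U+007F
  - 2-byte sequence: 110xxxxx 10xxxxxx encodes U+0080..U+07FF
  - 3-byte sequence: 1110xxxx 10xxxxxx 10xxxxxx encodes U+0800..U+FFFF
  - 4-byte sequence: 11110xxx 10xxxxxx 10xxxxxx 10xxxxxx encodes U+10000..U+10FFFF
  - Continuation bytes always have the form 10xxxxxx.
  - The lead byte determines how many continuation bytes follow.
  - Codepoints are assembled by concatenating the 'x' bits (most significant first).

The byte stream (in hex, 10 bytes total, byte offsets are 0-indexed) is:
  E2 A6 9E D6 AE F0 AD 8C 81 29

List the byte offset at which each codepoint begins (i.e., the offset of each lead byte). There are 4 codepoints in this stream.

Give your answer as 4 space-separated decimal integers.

Answer: 0 3 5 9

Derivation:
Byte[0]=E2: 3-byte lead, need 2 cont bytes. acc=0x2
Byte[1]=A6: continuation. acc=(acc<<6)|0x26=0xA6
Byte[2]=9E: continuation. acc=(acc<<6)|0x1E=0x299E
Completed: cp=U+299E (starts at byte 0)
Byte[3]=D6: 2-byte lead, need 1 cont bytes. acc=0x16
Byte[4]=AE: continuation. acc=(acc<<6)|0x2E=0x5AE
Completed: cp=U+05AE (starts at byte 3)
Byte[5]=F0: 4-byte lead, need 3 cont bytes. acc=0x0
Byte[6]=AD: continuation. acc=(acc<<6)|0x2D=0x2D
Byte[7]=8C: continuation. acc=(acc<<6)|0x0C=0xB4C
Byte[8]=81: continuation. acc=(acc<<6)|0x01=0x2D301
Completed: cp=U+2D301 (starts at byte 5)
Byte[9]=29: 1-byte ASCII. cp=U+0029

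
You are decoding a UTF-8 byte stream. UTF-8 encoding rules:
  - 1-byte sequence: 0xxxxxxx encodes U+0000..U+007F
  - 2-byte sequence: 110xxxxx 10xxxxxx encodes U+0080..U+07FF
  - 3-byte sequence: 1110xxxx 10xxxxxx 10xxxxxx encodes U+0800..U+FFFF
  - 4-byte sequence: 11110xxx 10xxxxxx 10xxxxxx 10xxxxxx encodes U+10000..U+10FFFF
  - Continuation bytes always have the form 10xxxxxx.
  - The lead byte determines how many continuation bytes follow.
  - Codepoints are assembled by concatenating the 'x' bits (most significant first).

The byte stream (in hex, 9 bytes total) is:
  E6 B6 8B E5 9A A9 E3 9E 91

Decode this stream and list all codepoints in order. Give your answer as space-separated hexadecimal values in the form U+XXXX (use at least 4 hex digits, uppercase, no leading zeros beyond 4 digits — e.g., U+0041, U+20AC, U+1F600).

Answer: U+6D8B U+56A9 U+3791

Derivation:
Byte[0]=E6: 3-byte lead, need 2 cont bytes. acc=0x6
Byte[1]=B6: continuation. acc=(acc<<6)|0x36=0x1B6
Byte[2]=8B: continuation. acc=(acc<<6)|0x0B=0x6D8B
Completed: cp=U+6D8B (starts at byte 0)
Byte[3]=E5: 3-byte lead, need 2 cont bytes. acc=0x5
Byte[4]=9A: continuation. acc=(acc<<6)|0x1A=0x15A
Byte[5]=A9: continuation. acc=(acc<<6)|0x29=0x56A9
Completed: cp=U+56A9 (starts at byte 3)
Byte[6]=E3: 3-byte lead, need 2 cont bytes. acc=0x3
Byte[7]=9E: continuation. acc=(acc<<6)|0x1E=0xDE
Byte[8]=91: continuation. acc=(acc<<6)|0x11=0x3791
Completed: cp=U+3791 (starts at byte 6)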